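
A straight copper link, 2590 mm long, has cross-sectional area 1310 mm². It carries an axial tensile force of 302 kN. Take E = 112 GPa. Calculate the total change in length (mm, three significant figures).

δ_mech = NL/(AE) = 302000·2590/(1310·112000) = 5.331 mm.

5.33 mm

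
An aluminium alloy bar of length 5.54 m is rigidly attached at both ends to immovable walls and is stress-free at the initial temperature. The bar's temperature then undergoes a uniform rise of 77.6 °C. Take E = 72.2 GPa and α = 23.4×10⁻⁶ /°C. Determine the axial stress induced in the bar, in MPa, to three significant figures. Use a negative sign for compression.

-131 MPa

Free thermal expansion αLΔT = 23.4e-6 · 5540 · 77.6 = 10.06 mm.
The walls impose strain ε = −(10.06)/5540 = -1.8158e-03; σ = Eε = 72200 · -1.8158e-03 = -131.1 MPa.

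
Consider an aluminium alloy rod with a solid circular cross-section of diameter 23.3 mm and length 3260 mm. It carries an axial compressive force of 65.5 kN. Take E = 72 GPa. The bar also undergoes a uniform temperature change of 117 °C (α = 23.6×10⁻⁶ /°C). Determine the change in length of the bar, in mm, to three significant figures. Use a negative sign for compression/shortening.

A = 426.4 mm².
δ_mech = NL/(AE) = -65500·3260/(426.4·72000) = -6.955 mm.
δ_thermal = αLΔT = 23.6e-6·3260·117 = 9.002 mm.
δ = δ_mech + δ_thermal = 2.046 mm.

2.05 mm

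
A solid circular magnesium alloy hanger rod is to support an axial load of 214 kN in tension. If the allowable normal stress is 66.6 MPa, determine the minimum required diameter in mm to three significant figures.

Required area A ≥ P/σ_allow = 214000/66.6 = 3213 mm².
For a solid circular section, d ≥ √(4A/π) = 63.96 mm.

64.0 mm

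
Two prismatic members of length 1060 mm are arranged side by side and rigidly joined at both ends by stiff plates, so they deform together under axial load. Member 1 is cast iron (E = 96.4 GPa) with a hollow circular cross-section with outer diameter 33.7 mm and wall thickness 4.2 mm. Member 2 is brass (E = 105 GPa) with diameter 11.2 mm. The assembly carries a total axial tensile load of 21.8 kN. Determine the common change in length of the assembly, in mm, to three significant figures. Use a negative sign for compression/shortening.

0.483 mm

A_1 = 389.2 mm².
A_2 = 98.52 mm².
Equal strain + equilibrium ⇒ each member carries load in proportion to AE: A₁E₁ = 37520000 N, A₂E₂ = 10340000 N, ΣAE = 47870000 N.
δ = PL/ΣAE = 21800·1060/47870000 = 0.4827 mm.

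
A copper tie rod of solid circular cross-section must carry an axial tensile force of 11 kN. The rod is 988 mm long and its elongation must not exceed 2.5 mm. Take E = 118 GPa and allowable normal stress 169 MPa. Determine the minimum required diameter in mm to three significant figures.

Required area A ≥ P/σ_allow = 11000/169 = 65.09 mm².
For a solid circular section, d ≥ √(4A/π) = 9.103 mm.
Elongation limit: A ≥ PL/(Eδ_allow) = 11000·988/(118000·2.5) = 36.84 mm² ⇒ d ≥ 6.849 mm.
The stress limit governs.

9.10 mm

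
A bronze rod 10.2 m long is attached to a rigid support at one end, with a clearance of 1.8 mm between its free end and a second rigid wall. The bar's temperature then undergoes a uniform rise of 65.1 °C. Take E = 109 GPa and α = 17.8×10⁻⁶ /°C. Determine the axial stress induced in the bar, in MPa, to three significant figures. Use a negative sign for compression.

-107 MPa

Free thermal expansion αLΔT = 17.8e-6 · 10200 · 65.1 = 11.82 mm.
The walls engage after the gap closes; constrained expansion = 11.82 − 1.8 = 10.02 mm.
The walls impose strain ε = −(10.02)/10200 = -9.8231e-04; σ = Eε = 109000 · -9.8231e-04 = -107.1 MPa.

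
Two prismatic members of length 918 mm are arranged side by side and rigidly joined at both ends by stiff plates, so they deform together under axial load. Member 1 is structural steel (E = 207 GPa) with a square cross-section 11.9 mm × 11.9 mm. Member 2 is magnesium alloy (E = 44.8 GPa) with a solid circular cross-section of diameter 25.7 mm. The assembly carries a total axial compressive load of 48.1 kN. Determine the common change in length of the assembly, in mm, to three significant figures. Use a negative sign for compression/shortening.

A_1 = 141.6 mm².
A_2 = 518.7 mm².
Equal strain + equilibrium ⇒ each member carries load in proportion to AE: A₁E₁ = 29310000 N, A₂E₂ = 23240000 N, ΣAE = 52550000 N.
δ = PL/ΣAE = -48100·918/52550000 = -0.8402 mm.

-0.840 mm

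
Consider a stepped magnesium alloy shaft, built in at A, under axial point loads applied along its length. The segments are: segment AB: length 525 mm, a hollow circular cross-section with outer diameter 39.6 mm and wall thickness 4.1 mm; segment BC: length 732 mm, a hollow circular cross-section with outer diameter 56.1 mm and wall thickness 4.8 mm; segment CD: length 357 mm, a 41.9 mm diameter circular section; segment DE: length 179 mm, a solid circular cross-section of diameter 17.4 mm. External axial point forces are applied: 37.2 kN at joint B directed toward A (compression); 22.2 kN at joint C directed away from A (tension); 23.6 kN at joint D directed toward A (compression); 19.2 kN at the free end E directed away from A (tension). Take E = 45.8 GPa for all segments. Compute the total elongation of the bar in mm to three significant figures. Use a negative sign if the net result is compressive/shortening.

Internal axial forces (sectioning from the free end, tension +): N_DE = 19.2 kN, N_CD = -4.4 kN, N_BC = 17.8 kN, N_AB = -19.4 kN.
A_AB = 457.3 mm².
A_BC = 773.6 mm².
A_CD = 1379 mm².
A_DE = 237.8 mm².
δ_AB = -19400·525/(457.3·45800) = -0.4863 mm
δ_BC = 17800·732/(773.6·45800) = 0.3678 mm
δ_CD = -4400·357/(1379·45800) = -0.02487 mm
δ_DE = 19200·179/(237.8·45800) = 0.3156 mm
δ = Σδ_i = 0.1721 mm.

0.172 mm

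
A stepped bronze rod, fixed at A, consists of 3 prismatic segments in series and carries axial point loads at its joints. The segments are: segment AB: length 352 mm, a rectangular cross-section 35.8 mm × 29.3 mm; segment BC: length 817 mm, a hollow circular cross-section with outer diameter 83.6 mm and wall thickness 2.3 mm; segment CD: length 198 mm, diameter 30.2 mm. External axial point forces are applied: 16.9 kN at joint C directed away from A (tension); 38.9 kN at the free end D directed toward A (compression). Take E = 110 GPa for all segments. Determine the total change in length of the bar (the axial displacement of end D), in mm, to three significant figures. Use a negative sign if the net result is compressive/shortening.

-0.443 mm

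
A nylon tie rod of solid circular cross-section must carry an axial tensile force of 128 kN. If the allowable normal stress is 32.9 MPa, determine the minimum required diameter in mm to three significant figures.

70.4 mm

Required area A ≥ P/σ_allow = 128000/32.9 = 3891 mm².
For a solid circular section, d ≥ √(4A/π) = 70.38 mm.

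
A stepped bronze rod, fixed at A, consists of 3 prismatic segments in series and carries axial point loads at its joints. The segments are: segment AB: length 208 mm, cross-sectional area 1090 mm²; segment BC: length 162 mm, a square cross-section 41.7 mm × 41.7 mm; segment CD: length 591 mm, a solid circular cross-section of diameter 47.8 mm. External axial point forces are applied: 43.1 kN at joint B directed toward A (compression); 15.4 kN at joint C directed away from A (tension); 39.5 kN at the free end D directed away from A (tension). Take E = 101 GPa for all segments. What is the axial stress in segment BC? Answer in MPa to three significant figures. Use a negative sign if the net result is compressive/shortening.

31.6 MPa

Internal axial forces (sectioning from the free end, tension +): N_CD = 39.5 kN, N_BC = 54.9 kN, N_AB = 11.8 kN.
A_BC = 1739 mm².
σ_BC = N_BC/A_BC = 54900/1739 = 31.57 MPa.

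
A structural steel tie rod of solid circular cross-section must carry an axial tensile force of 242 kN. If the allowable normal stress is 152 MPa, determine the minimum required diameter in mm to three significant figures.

45.0 mm

Required area A ≥ P/σ_allow = 242000/152 = 1592 mm².
For a solid circular section, d ≥ √(4A/π) = 45.02 mm.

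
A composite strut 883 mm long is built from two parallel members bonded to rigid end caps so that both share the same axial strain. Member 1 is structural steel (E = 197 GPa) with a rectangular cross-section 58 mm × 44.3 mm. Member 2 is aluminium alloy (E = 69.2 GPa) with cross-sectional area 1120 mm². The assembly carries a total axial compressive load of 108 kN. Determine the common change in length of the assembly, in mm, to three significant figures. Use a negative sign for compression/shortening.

-0.163 mm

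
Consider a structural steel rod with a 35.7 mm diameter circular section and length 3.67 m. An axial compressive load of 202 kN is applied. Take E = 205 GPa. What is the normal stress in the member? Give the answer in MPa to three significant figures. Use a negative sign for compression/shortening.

-202 MPa

A = 1001 mm².
σ = N/A = -202000/1001 = -201.8 MPa.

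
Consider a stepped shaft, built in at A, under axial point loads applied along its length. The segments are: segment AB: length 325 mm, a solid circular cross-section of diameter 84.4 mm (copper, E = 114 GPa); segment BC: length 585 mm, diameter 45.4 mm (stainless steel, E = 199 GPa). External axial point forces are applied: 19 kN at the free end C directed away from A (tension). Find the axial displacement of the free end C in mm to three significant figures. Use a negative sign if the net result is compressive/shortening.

Internal axial forces (sectioning from the free end, tension +): N_BC = 19 kN, N_AB = 19 kN.
A_AB = 5595 mm².
A_BC = 1619 mm².
δ_AB = 19000·325/(5595·114000) = 0.009682 mm
δ_BC = 19000·585/(1619·199000) = 0.0345 mm
δ = Σδ_i = 0.04418 mm.

0.0442 mm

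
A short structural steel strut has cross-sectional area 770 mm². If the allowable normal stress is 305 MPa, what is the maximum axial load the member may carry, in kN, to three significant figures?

P_max = σ_allow · A = 305 · 770 = 234800 N = 234.8 kN.

235 kN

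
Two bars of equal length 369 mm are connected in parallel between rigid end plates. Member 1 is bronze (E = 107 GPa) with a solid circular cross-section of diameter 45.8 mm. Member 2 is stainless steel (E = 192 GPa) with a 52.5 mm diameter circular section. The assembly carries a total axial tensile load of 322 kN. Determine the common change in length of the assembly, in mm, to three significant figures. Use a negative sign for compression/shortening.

A_1 = 1647 mm².
A_2 = 2165 mm².
Equal strain + equilibrium ⇒ each member carries load in proportion to AE: A₁E₁ = 176300000 N, A₂E₂ = 415600000 N, ΣAE = 591900000 N.
δ = PL/ΣAE = 322000·369/591900000 = 0.2007 mm.

0.201 mm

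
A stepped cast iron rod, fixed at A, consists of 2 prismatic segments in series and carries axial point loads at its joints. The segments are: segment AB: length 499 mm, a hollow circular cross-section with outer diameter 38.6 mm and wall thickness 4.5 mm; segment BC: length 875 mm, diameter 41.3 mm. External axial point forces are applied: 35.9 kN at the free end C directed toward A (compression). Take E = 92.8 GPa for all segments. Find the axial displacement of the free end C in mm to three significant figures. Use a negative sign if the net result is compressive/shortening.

-0.653 mm

Internal axial forces (sectioning from the free end, tension +): N_BC = -35.9 kN, N_AB = -35.9 kN.
A_AB = 482.1 mm².
A_BC = 1340 mm².
δ_AB = -35900·499/(482.1·92800) = -0.4004 mm
δ_BC = -35900·875/(1340·92800) = -0.2527 mm
δ = Σδ_i = -0.6531 mm.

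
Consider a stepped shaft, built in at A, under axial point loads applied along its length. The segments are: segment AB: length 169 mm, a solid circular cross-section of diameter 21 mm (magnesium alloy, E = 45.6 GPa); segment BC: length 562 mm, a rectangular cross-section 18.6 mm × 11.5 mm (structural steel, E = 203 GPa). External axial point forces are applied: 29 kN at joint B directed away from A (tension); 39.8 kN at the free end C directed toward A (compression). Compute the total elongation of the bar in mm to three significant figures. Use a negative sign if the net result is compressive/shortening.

-0.631 mm

Internal axial forces (sectioning from the free end, tension +): N_BC = -39.8 kN, N_AB = -10.8 kN.
A_AB = 346.4 mm².
A_BC = 213.9 mm².
δ_AB = -10800·169/(346.4·45600) = -0.1156 mm
δ_BC = -39800·562/(213.9·203000) = -0.5151 mm
δ = Σδ_i = -0.6307 mm.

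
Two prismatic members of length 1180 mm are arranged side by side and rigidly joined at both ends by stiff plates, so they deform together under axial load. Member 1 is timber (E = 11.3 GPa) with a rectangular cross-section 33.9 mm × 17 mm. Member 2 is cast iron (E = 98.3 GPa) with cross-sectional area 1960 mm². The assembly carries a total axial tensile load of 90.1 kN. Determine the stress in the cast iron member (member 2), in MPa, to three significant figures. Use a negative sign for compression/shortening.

A_1 = 576.3 mm².
Equal strain + equilibrium ⇒ each member carries load in proportion to AE: A₁E₁ = 6512000 N, A₂E₂ = 192700000 N, ΣAE = 199200000 N.
σ₂ = P·E₂/ΣAE = 90100·98300/199200000 = 44.47 MPa.

44.5 MPa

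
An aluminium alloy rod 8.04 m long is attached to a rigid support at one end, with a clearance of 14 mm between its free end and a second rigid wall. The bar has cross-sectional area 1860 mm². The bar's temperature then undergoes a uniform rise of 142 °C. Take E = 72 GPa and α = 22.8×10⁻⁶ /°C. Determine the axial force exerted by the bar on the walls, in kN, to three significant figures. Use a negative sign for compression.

-200 kN

Free thermal expansion αLΔT = 22.8e-6 · 8040 · 142 = 26.03 mm.
The walls engage after the gap closes; constrained expansion = 26.03 − 14 = 12.03 mm.
The walls impose strain ε = −(12.03)/8040 = -1.4963e-03; σ = Eε = 72000 · -1.4963e-03 = -107.7 MPa.
Wall reaction R = σ·A = -107.7·1860 = -200400 N = -200.4 kN.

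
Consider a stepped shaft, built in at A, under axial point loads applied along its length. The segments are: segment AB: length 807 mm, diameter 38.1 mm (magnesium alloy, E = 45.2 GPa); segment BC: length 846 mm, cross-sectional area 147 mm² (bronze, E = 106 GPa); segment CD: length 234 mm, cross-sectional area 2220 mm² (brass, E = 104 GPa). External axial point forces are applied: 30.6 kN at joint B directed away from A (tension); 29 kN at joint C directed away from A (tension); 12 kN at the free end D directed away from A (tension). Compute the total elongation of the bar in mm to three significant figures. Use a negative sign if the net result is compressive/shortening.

3.36 mm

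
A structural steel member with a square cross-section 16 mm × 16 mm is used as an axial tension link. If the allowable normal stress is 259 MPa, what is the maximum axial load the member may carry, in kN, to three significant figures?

66.3 kN

A = 256 mm².
P_max = σ_allow · A = 259 · 256 = 66300 N = 66.3 kN.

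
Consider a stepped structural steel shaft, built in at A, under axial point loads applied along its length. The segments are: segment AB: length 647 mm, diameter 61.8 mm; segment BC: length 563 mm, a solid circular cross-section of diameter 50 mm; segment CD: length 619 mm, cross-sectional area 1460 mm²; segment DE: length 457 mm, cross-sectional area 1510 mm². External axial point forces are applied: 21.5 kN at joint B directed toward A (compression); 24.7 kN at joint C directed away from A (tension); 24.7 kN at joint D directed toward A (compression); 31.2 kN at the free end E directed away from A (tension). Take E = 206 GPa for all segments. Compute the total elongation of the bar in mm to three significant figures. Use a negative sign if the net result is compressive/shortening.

Internal axial forces (sectioning from the free end, tension +): N_DE = 31.2 kN, N_CD = 6.5 kN, N_BC = 31.2 kN, N_AB = 9.7 kN.
A_AB = 3000 mm².
A_BC = 1963 mm².
δ_AB = 9700·647/(3000·206000) = 0.01016 mm
δ_BC = 31200·563/(1963·206000) = 0.04343 mm
δ_CD = 6500·619/(1460·206000) = 0.01338 mm
δ_DE = 31200·457/(1510·206000) = 0.04584 mm
δ = Σδ_i = 0.1128 mm.

0.113 mm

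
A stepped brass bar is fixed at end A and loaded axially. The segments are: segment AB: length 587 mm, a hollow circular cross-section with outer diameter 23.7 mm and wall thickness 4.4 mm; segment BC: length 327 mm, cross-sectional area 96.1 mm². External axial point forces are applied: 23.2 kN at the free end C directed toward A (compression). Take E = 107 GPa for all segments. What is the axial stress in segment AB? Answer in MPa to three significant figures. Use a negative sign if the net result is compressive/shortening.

Internal axial forces (sectioning from the free end, tension +): N_BC = -23.2 kN, N_AB = -23.2 kN.
A_AB = 266.8 mm².
σ_AB = N_AB/A_AB = -23200/266.8 = -86.96 MPa.

-87.0 MPa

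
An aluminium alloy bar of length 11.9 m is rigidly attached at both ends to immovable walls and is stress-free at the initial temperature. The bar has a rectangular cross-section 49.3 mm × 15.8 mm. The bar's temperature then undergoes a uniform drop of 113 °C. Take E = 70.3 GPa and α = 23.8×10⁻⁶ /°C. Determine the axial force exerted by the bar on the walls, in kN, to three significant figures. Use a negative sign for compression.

147 kN

Free thermal expansion αLΔT = 23.8e-6 · 11900 · -113 = -32 mm.
The walls impose strain ε = −(-32)/11900 = 2.6894e-03; σ = Eε = 70300 · 2.6894e-03 = 189.1 MPa.
Wall reaction R = σ·A = 189.1·778.9 = 147300 N = 147.3 kN.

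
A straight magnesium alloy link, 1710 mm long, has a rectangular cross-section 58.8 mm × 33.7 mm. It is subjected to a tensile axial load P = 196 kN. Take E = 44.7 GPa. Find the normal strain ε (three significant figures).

0.00221

A = 1982 mm².
σ = N/A = 98.91 MPa; ε = σ/E = 98.91/44700 = 2.213e-03.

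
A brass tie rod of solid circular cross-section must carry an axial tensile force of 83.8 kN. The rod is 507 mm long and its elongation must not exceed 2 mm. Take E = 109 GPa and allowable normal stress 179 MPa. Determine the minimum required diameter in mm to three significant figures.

Required area A ≥ P/σ_allow = 83800/179 = 468.2 mm².
For a solid circular section, d ≥ √(4A/π) = 24.41 mm.
Elongation limit: A ≥ PL/(Eδ_allow) = 83800·507/(109000·2) = 194.9 mm² ⇒ d ≥ 15.75 mm.
The stress limit governs.

24.4 mm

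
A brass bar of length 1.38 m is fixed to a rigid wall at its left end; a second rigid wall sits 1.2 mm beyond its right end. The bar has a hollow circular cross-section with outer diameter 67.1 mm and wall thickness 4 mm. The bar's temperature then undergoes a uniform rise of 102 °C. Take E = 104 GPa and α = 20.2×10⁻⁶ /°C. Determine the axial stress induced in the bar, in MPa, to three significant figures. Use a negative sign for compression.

Free thermal expansion αLΔT = 20.2e-6 · 1380 · 102 = 2.843 mm.
The walls engage after the gap closes; constrained expansion = 2.843 − 1.2 = 1.643 mm.
The walls impose strain ε = −(1.643)/1380 = -1.1908e-03; σ = Eε = 104000 · -1.1908e-03 = -123.8 MPa.

-124 MPa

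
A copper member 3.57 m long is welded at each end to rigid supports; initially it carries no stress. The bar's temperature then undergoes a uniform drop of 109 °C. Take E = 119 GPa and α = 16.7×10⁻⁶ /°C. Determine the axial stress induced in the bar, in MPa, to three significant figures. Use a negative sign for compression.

217 MPa

Free thermal expansion αLΔT = 16.7e-6 · 3570 · -109 = -6.498 mm.
The walls impose strain ε = −(-6.498)/3570 = 1.8203e-03; σ = Eε = 119000 · 1.8203e-03 = 216.6 MPa.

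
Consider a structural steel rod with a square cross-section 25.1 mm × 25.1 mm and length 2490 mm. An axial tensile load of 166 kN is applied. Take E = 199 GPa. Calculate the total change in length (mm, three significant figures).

A = 630 mm².
δ_mech = NL/(AE) = 166000·2490/(630·199000) = 3.297 mm.

3.30 mm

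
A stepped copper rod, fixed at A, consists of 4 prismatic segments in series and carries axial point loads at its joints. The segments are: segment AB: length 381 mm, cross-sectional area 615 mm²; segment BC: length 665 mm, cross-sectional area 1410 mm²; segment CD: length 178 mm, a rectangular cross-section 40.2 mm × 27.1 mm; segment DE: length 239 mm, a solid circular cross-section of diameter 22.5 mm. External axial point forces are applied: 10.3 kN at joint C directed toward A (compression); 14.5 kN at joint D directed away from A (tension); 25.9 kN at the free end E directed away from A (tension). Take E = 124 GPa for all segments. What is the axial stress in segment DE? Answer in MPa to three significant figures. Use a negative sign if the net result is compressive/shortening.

65.1 MPa

Internal axial forces (sectioning from the free end, tension +): N_DE = 25.9 kN, N_CD = 40.4 kN, N_BC = 30.1 kN, N_AB = 30.1 kN.
A_DE = 397.6 mm².
σ_DE = N_DE/A_DE = 25900/397.6 = 65.14 MPa.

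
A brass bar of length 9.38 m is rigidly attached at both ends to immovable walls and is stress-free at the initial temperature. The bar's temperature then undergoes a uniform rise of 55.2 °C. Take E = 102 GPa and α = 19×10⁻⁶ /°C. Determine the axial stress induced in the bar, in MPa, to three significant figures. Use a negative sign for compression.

-107 MPa

Free thermal expansion αLΔT = 19e-6 · 9380 · 55.2 = 9.838 mm.
The walls impose strain ε = −(9.838)/9380 = -1.0488e-03; σ = Eε = 102000 · -1.0488e-03 = -107 MPa.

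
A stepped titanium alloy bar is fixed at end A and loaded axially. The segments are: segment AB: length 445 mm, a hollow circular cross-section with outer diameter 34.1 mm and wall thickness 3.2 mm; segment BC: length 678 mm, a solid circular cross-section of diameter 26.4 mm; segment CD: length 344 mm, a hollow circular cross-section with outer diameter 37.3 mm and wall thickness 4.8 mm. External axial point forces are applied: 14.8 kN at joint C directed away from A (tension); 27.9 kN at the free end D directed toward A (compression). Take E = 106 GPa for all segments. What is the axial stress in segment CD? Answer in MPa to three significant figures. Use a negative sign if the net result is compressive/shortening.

-56.9 MPa

Internal axial forces (sectioning from the free end, tension +): N_CD = -27.9 kN, N_BC = -13.1 kN, N_AB = -13.1 kN.
A_CD = 490.1 mm².
σ_CD = N_CD/A_CD = -27900/490.1 = -56.93 MPa.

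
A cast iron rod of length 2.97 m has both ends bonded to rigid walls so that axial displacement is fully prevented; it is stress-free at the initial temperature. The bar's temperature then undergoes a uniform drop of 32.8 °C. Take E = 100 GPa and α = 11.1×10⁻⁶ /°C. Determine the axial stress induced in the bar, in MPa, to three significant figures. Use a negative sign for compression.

36.4 MPa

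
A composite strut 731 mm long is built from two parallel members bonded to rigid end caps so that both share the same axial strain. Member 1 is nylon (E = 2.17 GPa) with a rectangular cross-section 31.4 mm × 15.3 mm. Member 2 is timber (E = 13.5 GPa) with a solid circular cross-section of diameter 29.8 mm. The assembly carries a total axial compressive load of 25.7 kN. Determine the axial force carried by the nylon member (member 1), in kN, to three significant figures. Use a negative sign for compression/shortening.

-2.56 kN

A_1 = 480.4 mm².
A_2 = 697.5 mm².
Equal strain + equilibrium ⇒ each member carries load in proportion to AE: A₁E₁ = 1043000 N, A₂E₂ = 9416000 N, ΣAE = 10460000 N.
F₁ = P·A₁E₁/ΣAE = -25700·1043000/10460000 = -2562 N.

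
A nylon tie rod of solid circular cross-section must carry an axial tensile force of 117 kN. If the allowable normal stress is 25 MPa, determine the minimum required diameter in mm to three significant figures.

77.2 mm

Required area A ≥ P/σ_allow = 117000/25 = 4680 mm².
For a solid circular section, d ≥ √(4A/π) = 77.19 mm.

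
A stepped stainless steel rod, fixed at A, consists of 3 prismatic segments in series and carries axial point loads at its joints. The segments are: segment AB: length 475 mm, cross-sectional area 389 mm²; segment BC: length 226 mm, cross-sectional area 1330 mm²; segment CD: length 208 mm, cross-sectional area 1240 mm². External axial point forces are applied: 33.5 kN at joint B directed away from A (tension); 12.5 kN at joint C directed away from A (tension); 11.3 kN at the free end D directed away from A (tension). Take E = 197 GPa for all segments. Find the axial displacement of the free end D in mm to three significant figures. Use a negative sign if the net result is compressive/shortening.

Internal axial forces (sectioning from the free end, tension +): N_CD = 11.3 kN, N_BC = 23.8 kN, N_AB = 57.3 kN.
δ_AB = 57300·475/(389·197000) = 0.3552 mm
δ_BC = 23800·226/(1330·197000) = 0.02053 mm
δ_CD = 11300·208/(1240·197000) = 0.009622 mm
δ = Σδ_i = 0.3853 mm.

0.385 mm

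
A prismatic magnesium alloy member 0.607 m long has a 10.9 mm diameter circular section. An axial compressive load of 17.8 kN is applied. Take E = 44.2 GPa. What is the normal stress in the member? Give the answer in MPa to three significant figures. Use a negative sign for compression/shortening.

-191 MPa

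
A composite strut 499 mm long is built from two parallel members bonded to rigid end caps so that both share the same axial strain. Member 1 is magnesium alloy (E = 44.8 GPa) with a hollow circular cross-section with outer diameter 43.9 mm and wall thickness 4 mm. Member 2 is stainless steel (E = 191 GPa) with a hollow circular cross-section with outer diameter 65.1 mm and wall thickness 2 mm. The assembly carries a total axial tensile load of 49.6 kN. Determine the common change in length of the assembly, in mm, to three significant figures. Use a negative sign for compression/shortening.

0.252 mm

A_1 = 501.4 mm².
A_2 = 396.5 mm².
Equal strain + equilibrium ⇒ each member carries load in proportion to AE: A₁E₁ = 22460000 N, A₂E₂ = 75730000 N, ΣAE = 98190000 N.
δ = PL/ΣAE = 49600·499/98190000 = 0.2521 mm.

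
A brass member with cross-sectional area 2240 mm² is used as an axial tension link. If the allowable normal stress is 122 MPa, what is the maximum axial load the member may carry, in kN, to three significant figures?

P_max = σ_allow · A = 122 · 2240 = 273300 N = 273.3 kN.

273 kN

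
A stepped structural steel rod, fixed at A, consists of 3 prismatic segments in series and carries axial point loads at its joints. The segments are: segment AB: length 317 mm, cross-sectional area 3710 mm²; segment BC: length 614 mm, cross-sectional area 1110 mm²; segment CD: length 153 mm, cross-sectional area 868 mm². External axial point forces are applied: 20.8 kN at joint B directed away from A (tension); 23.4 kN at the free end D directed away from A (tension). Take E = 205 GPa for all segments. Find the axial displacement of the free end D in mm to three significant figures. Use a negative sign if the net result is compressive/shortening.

0.102 mm

Internal axial forces (sectioning from the free end, tension +): N_CD = 23.4 kN, N_BC = 23.4 kN, N_AB = 44.2 kN.
δ_AB = 44200·317/(3710·205000) = 0.01842 mm
δ_BC = 23400·614/(1110·205000) = 0.06314 mm
δ_CD = 23400·153/(868·205000) = 0.02012 mm
δ = Σδ_i = 0.1017 mm.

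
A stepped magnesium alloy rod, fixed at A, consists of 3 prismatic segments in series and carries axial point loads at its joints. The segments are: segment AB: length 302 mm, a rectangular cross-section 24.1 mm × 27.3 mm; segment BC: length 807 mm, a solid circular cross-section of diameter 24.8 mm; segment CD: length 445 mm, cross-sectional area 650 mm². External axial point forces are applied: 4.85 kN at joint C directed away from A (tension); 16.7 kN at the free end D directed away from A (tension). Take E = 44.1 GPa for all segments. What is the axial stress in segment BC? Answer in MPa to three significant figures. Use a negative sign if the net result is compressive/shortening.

Internal axial forces (sectioning from the free end, tension +): N_CD = 16.7 kN, N_BC = 21.55 kN, N_AB = 21.55 kN.
A_BC = 483.1 mm².
σ_BC = N_BC/A_BC = 21550/483.1 = 44.61 MPa.

44.6 MPa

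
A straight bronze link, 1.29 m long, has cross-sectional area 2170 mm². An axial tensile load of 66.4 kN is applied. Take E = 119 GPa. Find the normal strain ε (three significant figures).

σ = N/A = 30.6 MPa; ε = σ/E = 30.6/119000 = 2.571e-04.

2.57e-04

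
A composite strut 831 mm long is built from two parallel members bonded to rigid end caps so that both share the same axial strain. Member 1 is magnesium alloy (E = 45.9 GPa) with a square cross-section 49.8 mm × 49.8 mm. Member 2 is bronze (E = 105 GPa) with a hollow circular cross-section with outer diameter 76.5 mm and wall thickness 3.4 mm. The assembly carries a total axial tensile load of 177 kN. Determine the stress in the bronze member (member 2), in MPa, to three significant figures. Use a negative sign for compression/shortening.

94.9 MPa

A_1 = 2480 mm².
A_2 = 780.8 mm².
Equal strain + equilibrium ⇒ each member carries load in proportion to AE: A₁E₁ = 113800000 N, A₂E₂ = 81990000 N, ΣAE = 195800000 N.
σ₂ = P·E₂/ΣAE = 177000·105000/195800000 = 94.91 MPa.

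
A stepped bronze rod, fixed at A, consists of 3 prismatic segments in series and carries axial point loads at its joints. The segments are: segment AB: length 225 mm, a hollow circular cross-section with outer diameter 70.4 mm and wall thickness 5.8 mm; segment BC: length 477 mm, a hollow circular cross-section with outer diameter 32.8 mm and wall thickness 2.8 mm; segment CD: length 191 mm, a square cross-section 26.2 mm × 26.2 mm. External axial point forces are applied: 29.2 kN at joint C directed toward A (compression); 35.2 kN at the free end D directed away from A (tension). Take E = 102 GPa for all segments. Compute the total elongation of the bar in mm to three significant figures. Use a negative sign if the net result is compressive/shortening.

0.214 mm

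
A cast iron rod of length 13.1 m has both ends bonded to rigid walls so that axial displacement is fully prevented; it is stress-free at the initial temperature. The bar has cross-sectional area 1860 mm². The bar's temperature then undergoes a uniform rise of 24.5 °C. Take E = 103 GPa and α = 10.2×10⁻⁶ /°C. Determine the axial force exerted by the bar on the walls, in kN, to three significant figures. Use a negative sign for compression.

-47.9 kN

Free thermal expansion αLΔT = 10.2e-6 · 13100 · 24.5 = 3.274 mm.
The walls impose strain ε = −(3.274)/13100 = -2.4990e-04; σ = Eε = 103000 · -2.4990e-04 = -25.74 MPa.
Wall reaction R = σ·A = -25.74·1860 = -47880 N = -47.88 kN.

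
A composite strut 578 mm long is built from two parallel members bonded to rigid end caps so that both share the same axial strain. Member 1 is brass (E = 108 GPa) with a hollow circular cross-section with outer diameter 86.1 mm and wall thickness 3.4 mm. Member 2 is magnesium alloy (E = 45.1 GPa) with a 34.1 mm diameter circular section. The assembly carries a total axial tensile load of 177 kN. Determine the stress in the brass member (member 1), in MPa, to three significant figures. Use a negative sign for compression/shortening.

A_1 = 883.4 mm².
A_2 = 913.3 mm².
Equal strain + equilibrium ⇒ each member carries load in proportion to AE: A₁E₁ = 95400000 N, A₂E₂ = 41190000 N, ΣAE = 136600000 N.
σ₁ = P·E₁/ΣAE = 177000·108000/136600000 = 140 MPa.

140 MPa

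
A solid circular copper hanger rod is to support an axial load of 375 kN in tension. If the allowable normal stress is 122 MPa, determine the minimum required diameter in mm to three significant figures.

Required area A ≥ P/σ_allow = 375000/122 = 3074 mm².
For a solid circular section, d ≥ √(4A/π) = 62.56 mm.

62.6 mm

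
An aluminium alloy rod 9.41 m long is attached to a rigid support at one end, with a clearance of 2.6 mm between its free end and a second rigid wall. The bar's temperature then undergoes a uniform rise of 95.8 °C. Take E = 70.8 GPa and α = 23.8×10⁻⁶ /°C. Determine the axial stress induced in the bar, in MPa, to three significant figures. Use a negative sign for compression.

-142 MPa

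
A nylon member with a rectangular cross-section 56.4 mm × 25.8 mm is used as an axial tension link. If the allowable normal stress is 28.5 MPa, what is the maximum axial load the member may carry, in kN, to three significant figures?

41.5 kN

A = 1455 mm².
P_max = σ_allow · A = 28.5 · 1455 = 41470 N = 41.47 kN.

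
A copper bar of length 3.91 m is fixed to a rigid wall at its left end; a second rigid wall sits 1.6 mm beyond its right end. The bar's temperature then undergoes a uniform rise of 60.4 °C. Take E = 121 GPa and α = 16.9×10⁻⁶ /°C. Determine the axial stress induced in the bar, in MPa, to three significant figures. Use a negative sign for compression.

Free thermal expansion αLΔT = 16.9e-6 · 3910 · 60.4 = 3.991 mm.
The walls engage after the gap closes; constrained expansion = 3.991 − 1.6 = 2.391 mm.
The walls impose strain ε = −(2.391)/3910 = -6.1155e-04; σ = Eε = 121000 · -6.1155e-04 = -74 MPa.

-74.0 MPa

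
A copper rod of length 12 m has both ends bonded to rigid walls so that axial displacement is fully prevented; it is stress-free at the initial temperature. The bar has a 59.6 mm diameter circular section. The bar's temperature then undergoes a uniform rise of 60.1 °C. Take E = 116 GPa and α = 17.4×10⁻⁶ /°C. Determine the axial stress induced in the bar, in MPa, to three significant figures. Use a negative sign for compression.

Free thermal expansion αLΔT = 17.4e-6 · 12000 · 60.1 = 12.55 mm.
The walls impose strain ε = −(12.55)/12000 = -1.0457e-03; σ = Eε = 116000 · -1.0457e-03 = -121.3 MPa.

-121 MPa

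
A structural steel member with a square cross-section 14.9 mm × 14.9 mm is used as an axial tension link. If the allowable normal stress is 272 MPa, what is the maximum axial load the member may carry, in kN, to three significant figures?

A = 222 mm².
P_max = σ_allow · A = 272 · 222 = 60390 N = 60.39 kN.

60.4 kN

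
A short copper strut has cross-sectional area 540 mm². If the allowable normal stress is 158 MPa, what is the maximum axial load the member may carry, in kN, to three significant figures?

P_max = σ_allow · A = 158 · 540 = 85320 N = 85.32 kN.

85.3 kN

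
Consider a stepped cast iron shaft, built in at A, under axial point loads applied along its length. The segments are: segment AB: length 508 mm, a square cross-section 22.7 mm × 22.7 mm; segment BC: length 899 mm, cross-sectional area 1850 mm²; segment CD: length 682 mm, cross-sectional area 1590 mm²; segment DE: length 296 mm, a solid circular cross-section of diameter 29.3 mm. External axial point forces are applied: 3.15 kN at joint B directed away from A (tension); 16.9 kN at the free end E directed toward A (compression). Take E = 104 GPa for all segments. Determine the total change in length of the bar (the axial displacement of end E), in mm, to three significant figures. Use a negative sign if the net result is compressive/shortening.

-0.350 mm

Internal axial forces (sectioning from the free end, tension +): N_DE = -16.9 kN, N_CD = -16.9 kN, N_BC = -16.9 kN, N_AB = -13.75 kN.
A_AB = 515.3 mm².
A_DE = 674.3 mm².
δ_AB = -13750·508/(515.3·104000) = -0.1303 mm
δ_BC = -16900·899/(1850·104000) = -0.07897 mm
δ_CD = -16900·682/(1590·104000) = -0.0697 mm
δ_DE = -16900·296/(674.3·104000) = -0.07134 mm
δ = Σδ_i = -0.3503 mm.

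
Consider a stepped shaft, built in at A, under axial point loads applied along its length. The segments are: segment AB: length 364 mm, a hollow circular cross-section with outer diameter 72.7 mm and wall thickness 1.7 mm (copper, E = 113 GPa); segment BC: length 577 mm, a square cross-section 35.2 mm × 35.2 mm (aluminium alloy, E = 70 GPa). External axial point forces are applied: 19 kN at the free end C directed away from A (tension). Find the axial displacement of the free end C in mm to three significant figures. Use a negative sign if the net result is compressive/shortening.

0.288 mm

Internal axial forces (sectioning from the free end, tension +): N_BC = 19 kN, N_AB = 19 kN.
A_AB = 379.2 mm².
A_BC = 1239 mm².
δ_AB = 19000·364/(379.2·113000) = 0.1614 mm
δ_BC = 19000·577/(1239·70000) = 0.1264 mm
δ = Σδ_i = 0.2878 mm.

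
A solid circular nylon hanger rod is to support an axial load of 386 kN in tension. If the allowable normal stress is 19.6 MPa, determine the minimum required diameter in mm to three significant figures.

Required area A ≥ P/σ_allow = 386000/19.6 = 19690 mm².
For a solid circular section, d ≥ √(4A/π) = 158.4 mm.

158 mm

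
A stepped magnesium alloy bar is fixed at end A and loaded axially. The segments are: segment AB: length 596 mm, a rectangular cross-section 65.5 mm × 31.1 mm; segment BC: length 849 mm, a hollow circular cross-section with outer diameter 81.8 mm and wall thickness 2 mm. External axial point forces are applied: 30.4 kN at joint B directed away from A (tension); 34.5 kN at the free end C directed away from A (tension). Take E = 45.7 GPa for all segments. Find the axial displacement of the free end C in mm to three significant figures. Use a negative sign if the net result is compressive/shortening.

1.69 mm

Internal axial forces (sectioning from the free end, tension +): N_BC = 34.5 kN, N_AB = 64.9 kN.
A_AB = 2037 mm².
A_BC = 501.4 mm².
δ_AB = 64900·596/(2037·45700) = 0.4155 mm
δ_BC = 34500·849/(501.4·45700) = 1.278 mm
δ = Σδ_i = 1.694 mm.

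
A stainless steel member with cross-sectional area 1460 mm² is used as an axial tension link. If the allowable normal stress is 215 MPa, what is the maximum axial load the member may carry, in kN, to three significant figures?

P_max = σ_allow · A = 215 · 1460 = 313900 N = 313.9 kN.

314 kN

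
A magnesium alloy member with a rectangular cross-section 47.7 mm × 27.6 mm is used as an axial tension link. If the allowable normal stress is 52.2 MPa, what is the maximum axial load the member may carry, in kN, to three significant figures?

68.7 kN

A = 1317 mm².
P_max = σ_allow · A = 52.2 · 1317 = 68720 N = 68.72 kN.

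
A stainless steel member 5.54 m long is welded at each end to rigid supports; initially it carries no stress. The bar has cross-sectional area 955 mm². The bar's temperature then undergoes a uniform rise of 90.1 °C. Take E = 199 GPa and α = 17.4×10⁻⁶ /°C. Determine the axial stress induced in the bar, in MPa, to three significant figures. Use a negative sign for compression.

-312 MPa

Free thermal expansion αLΔT = 17.4e-6 · 5540 · 90.1 = 8.685 mm.
The walls impose strain ε = −(8.685)/5540 = -1.5677e-03; σ = Eε = 199000 · -1.5677e-03 = -312 MPa.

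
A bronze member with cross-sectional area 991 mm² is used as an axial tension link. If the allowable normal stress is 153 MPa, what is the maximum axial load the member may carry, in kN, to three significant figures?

152 kN

P_max = σ_allow · A = 153 · 991 = 151600 N = 151.6 kN.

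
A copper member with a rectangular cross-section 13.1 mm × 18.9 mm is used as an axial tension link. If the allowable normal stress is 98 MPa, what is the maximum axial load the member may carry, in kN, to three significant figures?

A = 247.6 mm².
P_max = σ_allow · A = 98 · 247.6 = 24260 N = 24.26 kN.

24.3 kN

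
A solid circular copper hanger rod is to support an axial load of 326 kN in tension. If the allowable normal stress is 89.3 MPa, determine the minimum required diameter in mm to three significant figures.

Required area A ≥ P/σ_allow = 326000/89.3 = 3651 mm².
For a solid circular section, d ≥ √(4A/π) = 68.18 mm.

68.2 mm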